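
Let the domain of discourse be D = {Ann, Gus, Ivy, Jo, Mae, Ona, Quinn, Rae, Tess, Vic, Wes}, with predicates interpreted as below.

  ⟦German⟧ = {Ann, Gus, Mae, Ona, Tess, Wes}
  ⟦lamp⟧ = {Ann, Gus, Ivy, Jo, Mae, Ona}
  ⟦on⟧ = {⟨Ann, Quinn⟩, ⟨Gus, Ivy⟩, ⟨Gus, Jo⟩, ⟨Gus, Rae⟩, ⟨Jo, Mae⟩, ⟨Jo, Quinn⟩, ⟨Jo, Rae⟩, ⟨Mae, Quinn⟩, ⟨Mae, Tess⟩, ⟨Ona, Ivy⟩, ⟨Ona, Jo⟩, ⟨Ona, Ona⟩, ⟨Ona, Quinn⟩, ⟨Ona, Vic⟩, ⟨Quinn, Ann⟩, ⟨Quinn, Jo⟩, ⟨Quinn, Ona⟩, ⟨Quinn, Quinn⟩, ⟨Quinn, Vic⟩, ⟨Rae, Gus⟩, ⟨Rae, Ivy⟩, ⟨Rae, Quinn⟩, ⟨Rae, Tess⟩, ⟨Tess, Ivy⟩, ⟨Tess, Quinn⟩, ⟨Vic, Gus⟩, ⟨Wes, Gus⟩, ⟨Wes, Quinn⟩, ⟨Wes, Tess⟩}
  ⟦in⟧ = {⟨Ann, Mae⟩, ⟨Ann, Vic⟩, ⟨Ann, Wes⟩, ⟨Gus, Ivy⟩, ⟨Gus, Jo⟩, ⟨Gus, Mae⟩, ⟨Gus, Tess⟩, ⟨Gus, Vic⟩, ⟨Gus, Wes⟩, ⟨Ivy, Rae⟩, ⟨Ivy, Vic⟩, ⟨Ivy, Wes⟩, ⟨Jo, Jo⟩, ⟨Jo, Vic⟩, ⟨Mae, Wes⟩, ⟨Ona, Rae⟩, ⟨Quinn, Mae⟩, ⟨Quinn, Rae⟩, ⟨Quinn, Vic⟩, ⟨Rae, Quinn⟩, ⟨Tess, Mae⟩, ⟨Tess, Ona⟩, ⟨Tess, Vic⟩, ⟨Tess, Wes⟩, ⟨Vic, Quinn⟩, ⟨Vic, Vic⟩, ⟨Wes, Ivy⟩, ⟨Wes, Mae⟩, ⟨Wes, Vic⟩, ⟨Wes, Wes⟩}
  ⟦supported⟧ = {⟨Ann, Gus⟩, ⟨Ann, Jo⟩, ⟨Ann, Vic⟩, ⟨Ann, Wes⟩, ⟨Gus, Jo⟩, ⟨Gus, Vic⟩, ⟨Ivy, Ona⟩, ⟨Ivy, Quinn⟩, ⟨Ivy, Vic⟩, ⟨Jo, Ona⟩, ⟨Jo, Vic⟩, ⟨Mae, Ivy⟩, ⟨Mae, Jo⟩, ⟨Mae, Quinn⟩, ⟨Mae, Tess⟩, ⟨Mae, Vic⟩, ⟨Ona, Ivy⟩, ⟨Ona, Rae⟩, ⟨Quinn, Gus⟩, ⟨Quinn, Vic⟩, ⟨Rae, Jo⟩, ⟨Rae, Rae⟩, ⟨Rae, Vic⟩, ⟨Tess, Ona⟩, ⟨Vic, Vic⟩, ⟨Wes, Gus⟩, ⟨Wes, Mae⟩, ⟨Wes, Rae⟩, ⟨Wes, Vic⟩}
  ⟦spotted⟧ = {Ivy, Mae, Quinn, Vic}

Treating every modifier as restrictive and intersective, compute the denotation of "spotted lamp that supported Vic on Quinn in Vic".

⟦that supported Vic⟧ = {x : ⟨x, Vic⟩ ∈ ⟦supported⟧} = {Ann, Gus, Ivy, Jo, Mae, Quinn, Rae, Vic, Wes}
⟦on Quinn⟧ = {x : ⟨x, Quinn⟩ ∈ ⟦on⟧} = {Ann, Jo, Mae, Ona, Quinn, Rae, Tess, Wes}
⟦in Vic⟧ = {x : ⟨x, Vic⟩ ∈ ⟦in⟧} = {Ann, Gus, Ivy, Jo, Quinn, Tess, Vic, Wes}
⟦lamp⟧ = {Ann, Gus, Ivy, Jo, Mae, Ona}
… ∩ ⟦that supported Vic⟧ = {Ann, Gus, Ivy, Jo, Mae, Ona} ∩ {Ann, Gus, Ivy, Jo, Mae, Quinn, Rae, Vic, Wes} = {Ann, Gus, Ivy, Jo, Mae}
… ∩ ⟦on Quinn⟧ = {Ann, Gus, Ivy, Jo, Mae} ∩ {Ann, Jo, Mae, Ona, Quinn, Rae, Tess, Wes} = {Ann, Jo, Mae}
… ∩ ⟦in Vic⟧ = {Ann, Jo, Mae} ∩ {Ann, Gus, Ivy, Jo, Quinn, Tess, Vic, Wes} = {Ann, Jo}
… ∩ ⟦spotted⟧ = {Ann, Jo} ∩ {Ivy, Mae, Quinn, Vic} = ∅
So ⟦spotted lamp that supported Vic on Quinn in Vic⟧ = {}.

{}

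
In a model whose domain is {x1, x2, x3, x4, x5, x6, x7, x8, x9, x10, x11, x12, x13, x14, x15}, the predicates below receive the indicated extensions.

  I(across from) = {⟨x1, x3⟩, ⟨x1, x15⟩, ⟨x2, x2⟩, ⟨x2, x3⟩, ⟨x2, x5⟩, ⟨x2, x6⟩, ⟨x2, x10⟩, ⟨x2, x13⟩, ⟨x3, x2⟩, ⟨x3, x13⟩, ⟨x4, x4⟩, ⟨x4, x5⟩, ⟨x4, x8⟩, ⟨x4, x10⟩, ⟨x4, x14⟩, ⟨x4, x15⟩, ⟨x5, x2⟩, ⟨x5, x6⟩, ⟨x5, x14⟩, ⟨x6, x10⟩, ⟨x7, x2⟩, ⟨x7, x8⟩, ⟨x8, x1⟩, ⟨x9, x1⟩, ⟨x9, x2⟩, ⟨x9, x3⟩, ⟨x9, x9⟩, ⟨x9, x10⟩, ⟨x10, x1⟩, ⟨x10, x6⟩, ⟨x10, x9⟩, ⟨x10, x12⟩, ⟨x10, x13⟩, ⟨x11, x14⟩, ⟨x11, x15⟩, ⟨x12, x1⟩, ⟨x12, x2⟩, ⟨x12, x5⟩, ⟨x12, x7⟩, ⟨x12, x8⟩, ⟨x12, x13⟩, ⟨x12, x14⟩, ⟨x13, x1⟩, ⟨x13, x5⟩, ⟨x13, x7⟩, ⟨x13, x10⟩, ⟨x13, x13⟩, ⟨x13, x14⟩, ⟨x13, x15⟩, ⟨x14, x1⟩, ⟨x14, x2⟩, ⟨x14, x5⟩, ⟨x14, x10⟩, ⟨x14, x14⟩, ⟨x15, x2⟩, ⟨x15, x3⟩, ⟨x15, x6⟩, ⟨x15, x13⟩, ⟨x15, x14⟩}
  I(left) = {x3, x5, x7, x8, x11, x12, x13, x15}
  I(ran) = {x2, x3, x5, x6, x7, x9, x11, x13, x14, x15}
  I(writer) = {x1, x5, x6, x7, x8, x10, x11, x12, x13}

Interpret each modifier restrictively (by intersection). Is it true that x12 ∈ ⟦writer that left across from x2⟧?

⟦that left⟧ = ⟦left⟧ = {x3, x5, x7, x8, x11, x12, x13, x15}
⟦across from x2⟧ = {x : ⟨x, x2⟩ ∈ ⟦across from⟧} = {x2, x3, x5, x7, x9, x12, x14, x15}
⟦writer⟧ = {x1, x5, x6, x7, x8, x10, x11, x12, x13}
… ∩ ⟦that left⟧ = {x1, x5, x6, x7, x8, x10, x11, x12, x13} ∩ {x3, x5, x7, x8, x11, x12, x13, x15} = {x5, x7, x8, x11, x12, x13}
… ∩ ⟦across from x2⟧ = {x5, x7, x8, x11, x12, x13} ∩ {x2, x3, x5, x7, x9, x12, x14, x15} = {x5, x7, x12}
⟦writer that left across from x2⟧ = {x5, x7, x12}; x12 ∈ this set.

yes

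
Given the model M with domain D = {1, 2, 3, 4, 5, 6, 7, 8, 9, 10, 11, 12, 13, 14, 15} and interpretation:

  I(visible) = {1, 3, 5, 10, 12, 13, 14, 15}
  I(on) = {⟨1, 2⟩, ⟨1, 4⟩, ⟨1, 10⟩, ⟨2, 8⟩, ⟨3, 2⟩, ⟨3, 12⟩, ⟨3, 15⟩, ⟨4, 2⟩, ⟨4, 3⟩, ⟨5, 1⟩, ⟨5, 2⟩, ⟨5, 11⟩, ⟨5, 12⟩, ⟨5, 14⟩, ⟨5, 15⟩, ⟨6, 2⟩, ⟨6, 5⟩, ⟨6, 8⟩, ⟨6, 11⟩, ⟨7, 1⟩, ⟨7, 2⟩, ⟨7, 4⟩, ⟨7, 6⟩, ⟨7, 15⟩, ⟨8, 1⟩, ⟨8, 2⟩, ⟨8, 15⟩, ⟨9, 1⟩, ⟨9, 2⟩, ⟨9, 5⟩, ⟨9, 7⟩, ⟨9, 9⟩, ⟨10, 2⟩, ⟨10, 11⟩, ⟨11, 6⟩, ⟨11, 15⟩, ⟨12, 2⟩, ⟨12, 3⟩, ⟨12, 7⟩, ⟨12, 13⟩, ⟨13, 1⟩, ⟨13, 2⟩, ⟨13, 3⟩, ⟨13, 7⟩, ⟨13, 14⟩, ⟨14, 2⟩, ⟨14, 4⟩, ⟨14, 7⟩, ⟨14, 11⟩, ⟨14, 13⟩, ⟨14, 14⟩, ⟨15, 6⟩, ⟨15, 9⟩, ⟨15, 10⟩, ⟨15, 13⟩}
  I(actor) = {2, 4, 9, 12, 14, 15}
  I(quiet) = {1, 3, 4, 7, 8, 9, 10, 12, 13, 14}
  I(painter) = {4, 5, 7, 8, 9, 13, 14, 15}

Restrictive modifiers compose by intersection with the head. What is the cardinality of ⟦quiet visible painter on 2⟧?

⟦on 2⟧ = {x : ⟨x, 2⟩ ∈ ⟦on⟧} = {1, 3, 4, 5, 6, 7, 8, 9, 10, 12, 13, 14}
⟦painter⟧ = {4, 5, 7, 8, 9, 13, 14, 15}
… ∩ ⟦on 2⟧ = {4, 5, 7, 8, 9, 13, 14, 15} ∩ {1, 3, 4, 5, 6, 7, 8, 9, 10, 12, 13, 14} = {4, 5, 7, 8, 9, 13, 14}
… ∩ ⟦quiet⟧ = {4, 5, 7, 8, 9, 13, 14} ∩ {1, 3, 4, 7, 8, 9, 10, 12, 13, 14} = {4, 7, 8, 9, 13, 14}
… ∩ ⟦visible⟧ = {4, 7, 8, 9, 13, 14} ∩ {1, 3, 5, 10, 12, 13, 14, 15} = {13, 14}
⟦quiet visible painter on 2⟧ = {13, 14}, so the cardinality is 2.

2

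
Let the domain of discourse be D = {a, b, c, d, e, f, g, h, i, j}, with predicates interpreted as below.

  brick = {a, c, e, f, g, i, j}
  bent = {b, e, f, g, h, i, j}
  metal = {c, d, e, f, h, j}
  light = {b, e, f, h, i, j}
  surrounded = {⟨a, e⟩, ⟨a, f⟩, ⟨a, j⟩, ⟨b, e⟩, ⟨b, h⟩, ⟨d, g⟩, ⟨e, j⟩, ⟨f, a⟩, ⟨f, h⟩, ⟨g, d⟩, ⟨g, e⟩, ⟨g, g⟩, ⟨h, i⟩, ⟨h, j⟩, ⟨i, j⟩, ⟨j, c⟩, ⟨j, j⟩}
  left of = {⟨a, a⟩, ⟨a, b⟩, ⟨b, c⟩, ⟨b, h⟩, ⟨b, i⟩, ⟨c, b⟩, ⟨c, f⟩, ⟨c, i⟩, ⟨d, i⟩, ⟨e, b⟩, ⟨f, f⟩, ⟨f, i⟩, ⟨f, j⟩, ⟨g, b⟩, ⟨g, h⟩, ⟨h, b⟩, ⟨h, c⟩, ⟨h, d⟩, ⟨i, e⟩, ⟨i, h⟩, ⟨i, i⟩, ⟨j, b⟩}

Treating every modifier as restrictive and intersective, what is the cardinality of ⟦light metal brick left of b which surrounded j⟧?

2

⟦left of b⟧ = {x : ⟨x, b⟩ ∈ ⟦left of⟧} = {a, c, e, g, h, j}
⟦which surrounded j⟧ = {x : ⟨x, j⟩ ∈ ⟦surrounded⟧} = {a, e, h, i, j}
⟦brick⟧ = {a, c, e, f, g, i, j}
… ∩ ⟦left of b⟧ = {a, c, e, f, g, i, j} ∩ {a, c, e, g, h, j} = {a, c, e, g, j}
… ∩ ⟦which surrounded j⟧ = {a, c, e, g, j} ∩ {a, e, h, i, j} = {a, e, j}
… ∩ ⟦light⟧ = {a, e, j} ∩ {b, e, f, h, i, j} = {e, j}
… ∩ ⟦metal⟧ = {e, j} ∩ {c, d, e, f, h, j} = {e, j}
⟦light metal brick left of b which surrounded j⟧ = {e, j}, so the cardinality is 2.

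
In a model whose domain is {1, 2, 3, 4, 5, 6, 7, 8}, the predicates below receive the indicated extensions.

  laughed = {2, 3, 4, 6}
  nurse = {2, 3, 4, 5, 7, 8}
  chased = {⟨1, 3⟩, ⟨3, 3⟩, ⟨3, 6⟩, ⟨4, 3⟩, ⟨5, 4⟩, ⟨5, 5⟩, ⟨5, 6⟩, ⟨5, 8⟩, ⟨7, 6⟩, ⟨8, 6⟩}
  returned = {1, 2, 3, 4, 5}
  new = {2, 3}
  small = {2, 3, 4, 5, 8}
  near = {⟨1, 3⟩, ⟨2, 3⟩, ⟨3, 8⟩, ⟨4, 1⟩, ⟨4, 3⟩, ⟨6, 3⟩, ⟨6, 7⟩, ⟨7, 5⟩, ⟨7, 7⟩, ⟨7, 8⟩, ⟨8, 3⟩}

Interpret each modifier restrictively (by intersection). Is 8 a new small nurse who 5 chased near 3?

no

⟦who 5 chased⟧ = {x : ⟨5, x⟩ ∈ ⟦chased⟧} = {4, 5, 6, 8}
⟦near 3⟧ = {x : ⟨x, 3⟩ ∈ ⟦near⟧} = {1, 2, 4, 6, 8}
⟦nurse⟧ = {2, 3, 4, 5, 7, 8}
… ∩ ⟦who 5 chased⟧ = {2, 3, 4, 5, 7, 8} ∩ {4, 5, 6, 8} = {4, 5, 8}
… ∩ ⟦near 3⟧ = {4, 5, 8} ∩ {1, 2, 4, 6, 8} = {4, 8}
… ∩ ⟦new⟧ = {4, 8} ∩ {2, 3} = ∅
… ∩ ⟦small⟧ = ∅ ∩ {2, 3, 4, 5, 8} = ∅
⟦new small nurse who 5 chased near 3⟧ = ∅; 8 ∉ this set.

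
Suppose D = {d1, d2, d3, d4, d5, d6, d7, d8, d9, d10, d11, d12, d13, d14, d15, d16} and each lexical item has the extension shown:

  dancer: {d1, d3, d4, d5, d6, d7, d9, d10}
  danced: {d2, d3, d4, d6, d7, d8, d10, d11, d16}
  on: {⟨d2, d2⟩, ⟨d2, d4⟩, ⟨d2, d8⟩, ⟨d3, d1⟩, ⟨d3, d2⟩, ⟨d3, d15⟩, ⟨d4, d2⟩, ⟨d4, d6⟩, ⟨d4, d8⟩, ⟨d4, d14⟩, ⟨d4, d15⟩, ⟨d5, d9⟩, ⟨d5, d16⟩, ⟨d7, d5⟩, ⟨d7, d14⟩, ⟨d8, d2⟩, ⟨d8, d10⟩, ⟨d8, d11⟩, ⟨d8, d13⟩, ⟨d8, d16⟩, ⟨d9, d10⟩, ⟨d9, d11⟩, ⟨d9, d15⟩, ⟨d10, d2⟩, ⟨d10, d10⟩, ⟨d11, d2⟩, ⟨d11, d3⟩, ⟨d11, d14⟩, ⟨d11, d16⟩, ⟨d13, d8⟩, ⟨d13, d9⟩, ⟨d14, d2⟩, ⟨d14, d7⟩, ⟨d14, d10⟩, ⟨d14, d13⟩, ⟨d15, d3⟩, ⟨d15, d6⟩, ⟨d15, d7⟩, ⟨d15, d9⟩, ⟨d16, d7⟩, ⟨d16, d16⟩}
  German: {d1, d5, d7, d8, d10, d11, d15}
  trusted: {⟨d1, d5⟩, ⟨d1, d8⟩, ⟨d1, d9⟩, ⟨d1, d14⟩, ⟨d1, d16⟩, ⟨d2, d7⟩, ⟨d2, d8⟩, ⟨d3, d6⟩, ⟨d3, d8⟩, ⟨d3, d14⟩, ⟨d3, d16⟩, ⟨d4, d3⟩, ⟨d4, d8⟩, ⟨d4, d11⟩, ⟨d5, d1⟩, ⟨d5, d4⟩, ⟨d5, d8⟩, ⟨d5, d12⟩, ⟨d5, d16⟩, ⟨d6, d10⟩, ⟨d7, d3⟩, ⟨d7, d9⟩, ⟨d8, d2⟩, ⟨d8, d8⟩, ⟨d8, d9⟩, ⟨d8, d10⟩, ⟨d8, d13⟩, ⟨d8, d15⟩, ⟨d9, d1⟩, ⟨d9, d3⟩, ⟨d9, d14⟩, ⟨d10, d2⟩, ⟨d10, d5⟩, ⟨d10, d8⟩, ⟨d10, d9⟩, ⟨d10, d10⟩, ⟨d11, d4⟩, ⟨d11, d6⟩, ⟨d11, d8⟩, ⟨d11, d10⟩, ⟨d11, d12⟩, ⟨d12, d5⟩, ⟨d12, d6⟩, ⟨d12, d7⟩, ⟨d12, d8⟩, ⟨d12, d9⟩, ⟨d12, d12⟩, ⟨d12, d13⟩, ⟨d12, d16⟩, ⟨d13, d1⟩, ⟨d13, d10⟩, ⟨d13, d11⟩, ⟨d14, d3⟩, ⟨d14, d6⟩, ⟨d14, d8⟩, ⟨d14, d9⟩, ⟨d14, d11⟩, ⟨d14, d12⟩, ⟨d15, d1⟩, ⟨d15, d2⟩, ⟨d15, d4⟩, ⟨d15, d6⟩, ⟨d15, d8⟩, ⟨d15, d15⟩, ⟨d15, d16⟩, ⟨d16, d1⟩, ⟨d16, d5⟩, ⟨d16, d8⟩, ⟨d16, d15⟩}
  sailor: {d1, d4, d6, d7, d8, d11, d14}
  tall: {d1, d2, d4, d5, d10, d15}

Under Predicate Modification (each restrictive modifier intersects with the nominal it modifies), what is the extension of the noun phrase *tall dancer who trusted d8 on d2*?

⟦who trusted d8⟧ = {x : ⟨x, d8⟩ ∈ ⟦trusted⟧} = {d1, d2, d3, d4, d5, d8, d10, d11, d12, d14, d15, d16}
⟦on d2⟧ = {x : ⟨x, d2⟩ ∈ ⟦on⟧} = {d2, d3, d4, d8, d10, d11, d14}
⟦dancer⟧ = {d1, d3, d4, d5, d6, d7, d9, d10}
… ∩ ⟦who trusted d8⟧ = {d1, d3, d4, d5, d6, d7, d9, d10} ∩ {d1, d2, d3, d4, d5, d8, d10, d11, d12, d14, d15, d16} = {d1, d3, d4, d5, d10}
… ∩ ⟦on d2⟧ = {d1, d3, d4, d5, d10} ∩ {d2, d3, d4, d8, d10, d11, d14} = {d3, d4, d10}
… ∩ ⟦tall⟧ = {d3, d4, d10} ∩ {d1, d2, d4, d5, d10, d15} = {d4, d10}
So ⟦tall dancer who trusted d8 on d2⟧ = {d4, d10}.

{d4, d10}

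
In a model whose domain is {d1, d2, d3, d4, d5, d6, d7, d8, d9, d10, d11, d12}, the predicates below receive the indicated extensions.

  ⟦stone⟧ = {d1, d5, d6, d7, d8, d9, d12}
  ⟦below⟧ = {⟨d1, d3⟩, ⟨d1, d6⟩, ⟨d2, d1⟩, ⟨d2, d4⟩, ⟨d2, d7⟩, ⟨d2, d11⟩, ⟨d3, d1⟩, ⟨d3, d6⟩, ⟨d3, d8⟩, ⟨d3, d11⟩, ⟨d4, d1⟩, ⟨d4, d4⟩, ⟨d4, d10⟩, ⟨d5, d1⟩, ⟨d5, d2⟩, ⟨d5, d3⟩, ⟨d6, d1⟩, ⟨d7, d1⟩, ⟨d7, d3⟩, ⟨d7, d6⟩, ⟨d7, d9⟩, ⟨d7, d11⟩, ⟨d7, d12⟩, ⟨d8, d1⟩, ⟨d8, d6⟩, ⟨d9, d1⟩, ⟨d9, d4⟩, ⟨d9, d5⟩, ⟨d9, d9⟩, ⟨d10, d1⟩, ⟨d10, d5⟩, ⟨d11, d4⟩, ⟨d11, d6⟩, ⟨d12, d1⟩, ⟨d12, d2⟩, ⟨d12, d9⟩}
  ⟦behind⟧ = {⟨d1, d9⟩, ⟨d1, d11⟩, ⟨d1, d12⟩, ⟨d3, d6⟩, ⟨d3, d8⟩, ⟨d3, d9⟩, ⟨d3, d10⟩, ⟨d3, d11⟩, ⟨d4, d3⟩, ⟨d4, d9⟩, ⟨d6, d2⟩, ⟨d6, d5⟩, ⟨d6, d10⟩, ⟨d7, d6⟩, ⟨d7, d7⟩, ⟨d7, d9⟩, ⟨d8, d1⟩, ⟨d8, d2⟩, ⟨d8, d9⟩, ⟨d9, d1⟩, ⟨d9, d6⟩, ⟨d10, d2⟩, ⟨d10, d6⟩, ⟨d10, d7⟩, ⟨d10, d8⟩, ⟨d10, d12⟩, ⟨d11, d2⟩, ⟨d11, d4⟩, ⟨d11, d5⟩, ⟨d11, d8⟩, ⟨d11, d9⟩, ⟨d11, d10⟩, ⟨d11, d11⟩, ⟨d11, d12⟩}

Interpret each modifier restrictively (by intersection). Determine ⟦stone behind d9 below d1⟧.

⟦behind d9⟧ = {x : ⟨x, d9⟩ ∈ ⟦behind⟧} = {d1, d3, d4, d7, d8, d11}
⟦below d1⟧ = {x : ⟨x, d1⟩ ∈ ⟦below⟧} = {d2, d3, d4, d5, d6, d7, d8, d9, d10, d12}
⟦stone⟧ = {d1, d5, d6, d7, d8, d9, d12}
… ∩ ⟦behind d9⟧ = {d1, d5, d6, d7, d8, d9, d12} ∩ {d1, d3, d4, d7, d8, d11} = {d1, d7, d8}
… ∩ ⟦below d1⟧ = {d1, d7, d8} ∩ {d2, d3, d4, d5, d6, d7, d8, d9, d10, d12} = {d7, d8}
So ⟦stone behind d9 below d1⟧ = {d7, d8}.

{d7, d8}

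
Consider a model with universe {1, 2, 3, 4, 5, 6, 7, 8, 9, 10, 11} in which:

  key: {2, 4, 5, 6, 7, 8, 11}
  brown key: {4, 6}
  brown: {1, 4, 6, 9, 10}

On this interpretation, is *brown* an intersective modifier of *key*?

⟦brown⟧ ∩ ⟦key⟧ = {1, 4, 6, 9, 10} ∩ {2, 4, 5, 6, 7, 8, 11} = {4, 6}
Observed ⟦brown key⟧ = {4, 6}.
These coincide, so the modifier is intersective here.

yes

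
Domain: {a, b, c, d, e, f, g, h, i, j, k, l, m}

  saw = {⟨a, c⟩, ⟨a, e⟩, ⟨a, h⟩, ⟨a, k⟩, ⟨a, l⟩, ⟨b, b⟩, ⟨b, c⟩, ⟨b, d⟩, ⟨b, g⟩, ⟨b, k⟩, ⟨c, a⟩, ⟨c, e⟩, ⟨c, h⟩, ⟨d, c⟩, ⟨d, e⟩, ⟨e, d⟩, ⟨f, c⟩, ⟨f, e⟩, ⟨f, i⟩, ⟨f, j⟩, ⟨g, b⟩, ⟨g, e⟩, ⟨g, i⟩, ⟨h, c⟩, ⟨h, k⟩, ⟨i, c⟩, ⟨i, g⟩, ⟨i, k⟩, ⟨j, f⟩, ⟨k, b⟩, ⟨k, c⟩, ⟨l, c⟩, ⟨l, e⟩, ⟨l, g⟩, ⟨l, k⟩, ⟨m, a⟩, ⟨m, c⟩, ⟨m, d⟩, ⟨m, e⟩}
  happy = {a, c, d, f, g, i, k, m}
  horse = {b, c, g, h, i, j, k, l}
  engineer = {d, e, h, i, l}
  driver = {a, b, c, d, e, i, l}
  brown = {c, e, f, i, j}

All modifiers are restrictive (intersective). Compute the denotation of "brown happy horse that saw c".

{i}

⟦that saw c⟧ = {x : ⟨x, c⟩ ∈ ⟦saw⟧} = {a, b, d, f, h, i, k, l, m}
⟦horse⟧ = {b, c, g, h, i, j, k, l}
… ∩ ⟦that saw c⟧ = {b, c, g, h, i, j, k, l} ∩ {a, b, d, f, h, i, k, l, m} = {b, h, i, k, l}
… ∩ ⟦brown⟧ = {b, h, i, k, l} ∩ {c, e, f, i, j} = {i}
… ∩ ⟦happy⟧ = {i} ∩ {a, c, d, f, g, i, k, m} = {i}
So ⟦brown happy horse that saw c⟧ = {i}.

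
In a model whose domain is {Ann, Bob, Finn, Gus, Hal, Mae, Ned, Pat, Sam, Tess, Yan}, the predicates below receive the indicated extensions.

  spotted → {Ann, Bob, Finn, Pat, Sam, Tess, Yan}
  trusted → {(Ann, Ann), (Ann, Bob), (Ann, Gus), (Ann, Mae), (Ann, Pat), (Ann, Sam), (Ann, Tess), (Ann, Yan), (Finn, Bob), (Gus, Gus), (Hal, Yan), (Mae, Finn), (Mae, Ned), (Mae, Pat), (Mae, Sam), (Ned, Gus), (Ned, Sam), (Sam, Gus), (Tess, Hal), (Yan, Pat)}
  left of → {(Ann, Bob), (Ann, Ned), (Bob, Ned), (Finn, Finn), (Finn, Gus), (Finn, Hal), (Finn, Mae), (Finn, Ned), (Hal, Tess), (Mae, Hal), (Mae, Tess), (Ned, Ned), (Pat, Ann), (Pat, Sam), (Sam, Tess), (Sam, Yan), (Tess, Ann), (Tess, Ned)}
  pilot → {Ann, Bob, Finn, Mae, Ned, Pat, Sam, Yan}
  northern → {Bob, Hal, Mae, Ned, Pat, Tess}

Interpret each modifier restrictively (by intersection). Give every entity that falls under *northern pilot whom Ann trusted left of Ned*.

{Bob}

⟦whom Ann trusted⟧ = {x : ⟨Ann, x⟩ ∈ ⟦trusted⟧} = {Ann, Bob, Gus, Mae, Pat, Sam, Tess, Yan}
⟦left of Ned⟧ = {x : ⟨x, Ned⟩ ∈ ⟦left of⟧} = {Ann, Bob, Finn, Ned, Tess}
⟦pilot⟧ = {Ann, Bob, Finn, Mae, Ned, Pat, Sam, Yan}
… ∩ ⟦whom Ann trusted⟧ = {Ann, Bob, Finn, Mae, Ned, Pat, Sam, Yan} ∩ {Ann, Bob, Gus, Mae, Pat, Sam, Tess, Yan} = {Ann, Bob, Mae, Pat, Sam, Yan}
… ∩ ⟦left of Ned⟧ = {Ann, Bob, Mae, Pat, Sam, Yan} ∩ {Ann, Bob, Finn, Ned, Tess} = {Ann, Bob}
… ∩ ⟦northern⟧ = {Ann, Bob} ∩ {Bob, Hal, Mae, Ned, Pat, Tess} = {Bob}
So ⟦northern pilot whom Ann trusted left of Ned⟧ = {Bob}.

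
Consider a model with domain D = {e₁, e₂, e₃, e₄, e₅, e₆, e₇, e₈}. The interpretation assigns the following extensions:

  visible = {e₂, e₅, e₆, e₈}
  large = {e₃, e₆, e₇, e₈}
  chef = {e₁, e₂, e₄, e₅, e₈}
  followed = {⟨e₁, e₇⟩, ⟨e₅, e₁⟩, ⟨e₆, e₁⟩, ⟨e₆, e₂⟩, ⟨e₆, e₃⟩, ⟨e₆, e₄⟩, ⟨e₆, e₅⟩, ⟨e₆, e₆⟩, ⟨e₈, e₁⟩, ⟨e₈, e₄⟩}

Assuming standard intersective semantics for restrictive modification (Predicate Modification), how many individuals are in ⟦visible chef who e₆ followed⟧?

2

⟦who e₆ followed⟧ = {x : ⟨e₆, x⟩ ∈ ⟦followed⟧} = {e₁, e₂, e₃, e₄, e₅, e₆}
⟦chef⟧ = {e₁, e₂, e₄, e₅, e₈}
… ∩ ⟦who e₆ followed⟧ = {e₁, e₂, e₄, e₅, e₈} ∩ {e₁, e₂, e₃, e₄, e₅, e₆} = {e₁, e₂, e₄, e₅}
… ∩ ⟦visible⟧ = {e₁, e₂, e₄, e₅} ∩ {e₂, e₅, e₆, e₈} = {e₂, e₅}
⟦visible chef who e₆ followed⟧ = {e₂, e₅}, so the cardinality is 2.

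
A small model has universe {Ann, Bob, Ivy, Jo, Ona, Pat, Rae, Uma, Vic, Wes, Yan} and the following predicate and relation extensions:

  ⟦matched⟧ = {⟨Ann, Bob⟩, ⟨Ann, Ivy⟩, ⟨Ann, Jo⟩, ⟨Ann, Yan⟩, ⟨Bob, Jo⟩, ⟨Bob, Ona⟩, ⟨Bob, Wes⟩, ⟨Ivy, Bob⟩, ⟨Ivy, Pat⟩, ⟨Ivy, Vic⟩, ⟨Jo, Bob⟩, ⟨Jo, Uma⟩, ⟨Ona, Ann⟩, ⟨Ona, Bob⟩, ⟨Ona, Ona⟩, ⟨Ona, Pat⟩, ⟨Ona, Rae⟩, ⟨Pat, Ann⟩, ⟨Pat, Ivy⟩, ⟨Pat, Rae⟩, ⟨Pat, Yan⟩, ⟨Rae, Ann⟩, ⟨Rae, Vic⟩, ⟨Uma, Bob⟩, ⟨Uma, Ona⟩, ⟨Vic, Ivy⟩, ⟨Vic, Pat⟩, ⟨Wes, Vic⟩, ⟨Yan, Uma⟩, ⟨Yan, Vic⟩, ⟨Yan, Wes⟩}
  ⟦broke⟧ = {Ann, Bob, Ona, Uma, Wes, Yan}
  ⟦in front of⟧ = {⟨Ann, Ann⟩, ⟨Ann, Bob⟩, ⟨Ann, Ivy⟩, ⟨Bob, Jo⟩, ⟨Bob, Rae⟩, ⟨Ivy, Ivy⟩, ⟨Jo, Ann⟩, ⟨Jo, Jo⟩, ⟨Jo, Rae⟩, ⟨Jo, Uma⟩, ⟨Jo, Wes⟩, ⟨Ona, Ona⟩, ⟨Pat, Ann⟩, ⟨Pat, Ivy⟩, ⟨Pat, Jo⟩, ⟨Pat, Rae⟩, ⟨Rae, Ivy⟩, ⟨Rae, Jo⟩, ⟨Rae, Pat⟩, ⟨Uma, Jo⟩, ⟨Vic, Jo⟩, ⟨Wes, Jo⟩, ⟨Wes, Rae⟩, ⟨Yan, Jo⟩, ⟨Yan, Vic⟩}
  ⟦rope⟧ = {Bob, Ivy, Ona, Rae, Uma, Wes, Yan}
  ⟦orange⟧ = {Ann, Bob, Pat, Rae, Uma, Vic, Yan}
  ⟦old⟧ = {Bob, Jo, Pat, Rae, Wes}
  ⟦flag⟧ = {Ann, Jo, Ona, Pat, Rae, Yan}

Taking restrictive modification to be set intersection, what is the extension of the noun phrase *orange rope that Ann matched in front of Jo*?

⟦that Ann matched⟧ = {x : ⟨Ann, x⟩ ∈ ⟦matched⟧} = {Bob, Ivy, Jo, Yan}
⟦in front of Jo⟧ = {x : ⟨x, Jo⟩ ∈ ⟦in front of⟧} = {Bob, Jo, Pat, Rae, Uma, Vic, Wes, Yan}
⟦rope⟧ = {Bob, Ivy, Ona, Rae, Uma, Wes, Yan}
… ∩ ⟦that Ann matched⟧ = {Bob, Ivy, Ona, Rae, Uma, Wes, Yan} ∩ {Bob, Ivy, Jo, Yan} = {Bob, Ivy, Yan}
… ∩ ⟦in front of Jo⟧ = {Bob, Ivy, Yan} ∩ {Bob, Jo, Pat, Rae, Uma, Vic, Wes, Yan} = {Bob, Yan}
… ∩ ⟦orange⟧ = {Bob, Yan} ∩ {Ann, Bob, Pat, Rae, Uma, Vic, Yan} = {Bob, Yan}
So ⟦orange rope that Ann matched in front of Jo⟧ = {Bob, Yan}.

{Bob, Yan}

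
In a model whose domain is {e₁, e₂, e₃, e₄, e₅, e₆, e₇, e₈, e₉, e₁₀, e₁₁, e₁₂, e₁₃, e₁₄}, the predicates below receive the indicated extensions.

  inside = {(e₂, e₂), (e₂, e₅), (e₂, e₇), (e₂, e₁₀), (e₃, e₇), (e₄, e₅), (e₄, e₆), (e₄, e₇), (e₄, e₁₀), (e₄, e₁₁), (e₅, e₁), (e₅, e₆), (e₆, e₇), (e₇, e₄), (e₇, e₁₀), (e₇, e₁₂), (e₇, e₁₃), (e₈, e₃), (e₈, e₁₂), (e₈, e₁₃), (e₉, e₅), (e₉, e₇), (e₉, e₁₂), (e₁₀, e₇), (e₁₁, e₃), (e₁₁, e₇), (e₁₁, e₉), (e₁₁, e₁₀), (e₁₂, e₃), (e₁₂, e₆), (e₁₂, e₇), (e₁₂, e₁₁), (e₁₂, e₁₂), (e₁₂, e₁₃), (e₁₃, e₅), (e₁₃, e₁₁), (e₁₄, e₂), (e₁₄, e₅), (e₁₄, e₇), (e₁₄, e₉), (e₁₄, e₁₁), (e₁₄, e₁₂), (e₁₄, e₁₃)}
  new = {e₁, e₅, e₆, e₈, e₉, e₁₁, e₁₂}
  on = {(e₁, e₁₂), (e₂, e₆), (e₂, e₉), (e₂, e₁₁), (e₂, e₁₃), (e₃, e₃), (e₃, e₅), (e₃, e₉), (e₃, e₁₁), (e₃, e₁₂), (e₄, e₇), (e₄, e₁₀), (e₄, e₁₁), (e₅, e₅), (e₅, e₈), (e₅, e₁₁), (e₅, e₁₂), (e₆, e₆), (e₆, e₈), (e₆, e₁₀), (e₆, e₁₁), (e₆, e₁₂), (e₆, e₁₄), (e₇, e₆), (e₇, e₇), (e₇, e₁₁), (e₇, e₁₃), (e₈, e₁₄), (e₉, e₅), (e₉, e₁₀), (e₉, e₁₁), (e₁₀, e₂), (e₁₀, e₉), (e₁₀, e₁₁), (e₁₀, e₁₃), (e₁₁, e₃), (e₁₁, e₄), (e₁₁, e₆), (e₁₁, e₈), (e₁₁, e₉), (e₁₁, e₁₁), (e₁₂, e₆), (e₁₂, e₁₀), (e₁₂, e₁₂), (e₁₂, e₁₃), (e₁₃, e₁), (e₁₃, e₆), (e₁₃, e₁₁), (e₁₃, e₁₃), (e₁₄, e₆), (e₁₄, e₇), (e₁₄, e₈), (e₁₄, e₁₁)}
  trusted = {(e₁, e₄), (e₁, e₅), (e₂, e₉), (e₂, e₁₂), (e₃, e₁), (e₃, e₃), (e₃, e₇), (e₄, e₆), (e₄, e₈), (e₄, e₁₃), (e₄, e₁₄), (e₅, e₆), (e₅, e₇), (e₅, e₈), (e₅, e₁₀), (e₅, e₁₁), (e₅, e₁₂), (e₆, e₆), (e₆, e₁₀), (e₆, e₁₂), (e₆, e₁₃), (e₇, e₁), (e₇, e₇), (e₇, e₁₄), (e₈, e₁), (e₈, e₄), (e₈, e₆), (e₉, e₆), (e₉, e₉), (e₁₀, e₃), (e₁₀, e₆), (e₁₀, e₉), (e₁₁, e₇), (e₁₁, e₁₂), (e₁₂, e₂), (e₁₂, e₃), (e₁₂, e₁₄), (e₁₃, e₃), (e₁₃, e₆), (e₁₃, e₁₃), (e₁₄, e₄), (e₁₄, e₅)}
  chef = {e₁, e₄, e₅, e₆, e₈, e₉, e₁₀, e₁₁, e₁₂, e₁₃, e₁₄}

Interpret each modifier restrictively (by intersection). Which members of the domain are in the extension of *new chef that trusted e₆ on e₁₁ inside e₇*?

⟦that trusted e₆⟧ = {x : ⟨x, e₆⟩ ∈ ⟦trusted⟧} = {e₄, e₅, e₆, e₈, e₉, e₁₀, e₁₃}
⟦on e₁₁⟧ = {x : ⟨x, e₁₁⟩ ∈ ⟦on⟧} = {e₂, e₃, e₄, e₅, e₆, e₇, e₉, e₁₀, e₁₁, e₁₃, e₁₄}
⟦inside e₇⟧ = {x : ⟨x, e₇⟩ ∈ ⟦inside⟧} = {e₂, e₃, e₄, e₆, e₉, e₁₀, e₁₁, e₁₂, e₁₄}
⟦chef⟧ = {e₁, e₄, e₅, e₆, e₈, e₉, e₁₀, e₁₁, e₁₂, e₁₃, e₁₄}
… ∩ ⟦that trusted e₆⟧ = {e₁, e₄, e₅, e₆, e₈, e₉, e₁₀, e₁₁, e₁₂, e₁₃, e₁₄} ∩ {e₄, e₅, e₆, e₈, e₉, e₁₀, e₁₃} = {e₄, e₅, e₆, e₈, e₉, e₁₀, e₁₃}
… ∩ ⟦on e₁₁⟧ = {e₄, e₅, e₆, e₈, e₉, e₁₀, e₁₃} ∩ {e₂, e₃, e₄, e₅, e₆, e₇, e₉, e₁₀, e₁₁, e₁₃, e₁₄} = {e₄, e₅, e₆, e₉, e₁₀, e₁₃}
… ∩ ⟦inside e₇⟧ = {e₄, e₅, e₆, e₉, e₁₀, e₁₃} ∩ {e₂, e₃, e₄, e₆, e₉, e₁₀, e₁₁, e₁₂, e₁₄} = {e₄, e₆, e₉, e₁₀}
… ∩ ⟦new⟧ = {e₄, e₆, e₉, e₁₀} ∩ {e₁, e₅, e₆, e₈, e₉, e₁₁, e₁₂} = {e₆, e₉}
So ⟦new chef that trusted e₆ on e₁₁ inside e₇⟧ = {e₆, e₉}.

{e₆, e₉}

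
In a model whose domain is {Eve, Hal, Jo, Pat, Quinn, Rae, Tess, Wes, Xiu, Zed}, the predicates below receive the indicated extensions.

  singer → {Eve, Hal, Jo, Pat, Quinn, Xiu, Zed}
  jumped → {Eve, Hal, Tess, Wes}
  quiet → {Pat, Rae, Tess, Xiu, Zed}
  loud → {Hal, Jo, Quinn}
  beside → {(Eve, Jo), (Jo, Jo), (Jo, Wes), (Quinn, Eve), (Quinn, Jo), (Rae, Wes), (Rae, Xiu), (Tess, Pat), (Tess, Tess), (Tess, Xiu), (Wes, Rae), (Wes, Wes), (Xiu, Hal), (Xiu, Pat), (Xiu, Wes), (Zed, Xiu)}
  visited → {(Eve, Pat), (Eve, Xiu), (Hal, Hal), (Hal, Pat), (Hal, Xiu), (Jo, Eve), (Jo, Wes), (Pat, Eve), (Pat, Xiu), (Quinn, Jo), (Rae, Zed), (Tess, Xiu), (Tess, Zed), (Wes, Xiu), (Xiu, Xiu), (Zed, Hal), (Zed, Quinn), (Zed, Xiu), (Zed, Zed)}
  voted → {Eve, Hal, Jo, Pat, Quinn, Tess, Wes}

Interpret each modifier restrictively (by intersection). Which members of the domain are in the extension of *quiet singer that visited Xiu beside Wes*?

⟦that visited Xiu⟧ = {x : ⟨x, Xiu⟩ ∈ ⟦visited⟧} = {Eve, Hal, Pat, Tess, Wes, Xiu, Zed}
⟦beside Wes⟧ = {x : ⟨x, Wes⟩ ∈ ⟦beside⟧} = {Jo, Rae, Wes, Xiu}
⟦singer⟧ = {Eve, Hal, Jo, Pat, Quinn, Xiu, Zed}
… ∩ ⟦that visited Xiu⟧ = {Eve, Hal, Jo, Pat, Quinn, Xiu, Zed} ∩ {Eve, Hal, Pat, Tess, Wes, Xiu, Zed} = {Eve, Hal, Pat, Xiu, Zed}
… ∩ ⟦beside Wes⟧ = {Eve, Hal, Pat, Xiu, Zed} ∩ {Jo, Rae, Wes, Xiu} = {Xiu}
… ∩ ⟦quiet⟧ = {Xiu} ∩ {Pat, Rae, Tess, Xiu, Zed} = {Xiu}
So ⟦quiet singer that visited Xiu beside Wes⟧ = {Xiu}.

{Xiu}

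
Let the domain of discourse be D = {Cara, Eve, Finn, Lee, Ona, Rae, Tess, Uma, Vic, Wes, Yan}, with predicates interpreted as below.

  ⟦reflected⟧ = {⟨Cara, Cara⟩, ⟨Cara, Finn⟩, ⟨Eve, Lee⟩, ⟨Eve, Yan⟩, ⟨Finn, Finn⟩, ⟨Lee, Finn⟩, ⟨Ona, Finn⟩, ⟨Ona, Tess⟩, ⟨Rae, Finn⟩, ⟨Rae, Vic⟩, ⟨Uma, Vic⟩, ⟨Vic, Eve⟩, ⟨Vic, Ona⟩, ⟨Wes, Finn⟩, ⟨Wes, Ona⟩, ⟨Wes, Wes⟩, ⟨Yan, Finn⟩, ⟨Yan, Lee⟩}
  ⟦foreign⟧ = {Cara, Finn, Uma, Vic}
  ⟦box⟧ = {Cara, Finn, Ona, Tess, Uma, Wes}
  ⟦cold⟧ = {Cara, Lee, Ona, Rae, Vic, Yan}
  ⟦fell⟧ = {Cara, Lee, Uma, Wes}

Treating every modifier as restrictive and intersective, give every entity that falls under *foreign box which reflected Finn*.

{Cara, Finn}

⟦which reflected Finn⟧ = {x : ⟨x, Finn⟩ ∈ ⟦reflected⟧} = {Cara, Finn, Lee, Ona, Rae, Wes, Yan}
⟦box⟧ = {Cara, Finn, Ona, Tess, Uma, Wes}
… ∩ ⟦which reflected Finn⟧ = {Cara, Finn, Ona, Tess, Uma, Wes} ∩ {Cara, Finn, Lee, Ona, Rae, Wes, Yan} = {Cara, Finn, Ona, Wes}
… ∩ ⟦foreign⟧ = {Cara, Finn, Ona, Wes} ∩ {Cara, Finn, Uma, Vic} = {Cara, Finn}
So ⟦foreign box which reflected Finn⟧ = {Cara, Finn}.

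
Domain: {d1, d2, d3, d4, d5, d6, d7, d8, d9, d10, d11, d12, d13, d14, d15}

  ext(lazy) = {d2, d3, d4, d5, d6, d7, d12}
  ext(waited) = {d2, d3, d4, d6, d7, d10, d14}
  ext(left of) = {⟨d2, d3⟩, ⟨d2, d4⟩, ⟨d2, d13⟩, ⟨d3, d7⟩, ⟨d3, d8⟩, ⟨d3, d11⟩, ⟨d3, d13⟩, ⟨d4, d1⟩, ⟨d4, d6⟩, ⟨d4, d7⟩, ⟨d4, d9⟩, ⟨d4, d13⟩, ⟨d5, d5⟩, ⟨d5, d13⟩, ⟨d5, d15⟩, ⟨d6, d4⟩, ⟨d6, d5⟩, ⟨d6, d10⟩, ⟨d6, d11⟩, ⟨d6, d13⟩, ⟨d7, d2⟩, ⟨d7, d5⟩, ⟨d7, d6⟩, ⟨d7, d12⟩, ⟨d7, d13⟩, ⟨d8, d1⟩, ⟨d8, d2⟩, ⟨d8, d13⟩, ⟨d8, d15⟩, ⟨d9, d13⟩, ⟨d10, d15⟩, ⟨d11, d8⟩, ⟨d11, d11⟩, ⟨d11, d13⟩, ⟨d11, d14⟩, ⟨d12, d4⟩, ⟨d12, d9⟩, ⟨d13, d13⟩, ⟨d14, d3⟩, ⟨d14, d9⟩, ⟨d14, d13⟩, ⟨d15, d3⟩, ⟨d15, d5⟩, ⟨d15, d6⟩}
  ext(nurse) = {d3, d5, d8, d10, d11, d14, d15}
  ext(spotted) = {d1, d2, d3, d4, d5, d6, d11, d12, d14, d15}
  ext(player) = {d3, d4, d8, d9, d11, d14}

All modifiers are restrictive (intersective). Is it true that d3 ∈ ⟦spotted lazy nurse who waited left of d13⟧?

⟦who waited⟧ = ⟦waited⟧ = {d2, d3, d4, d6, d7, d10, d14}
⟦left of d13⟧ = {x : ⟨x, d13⟩ ∈ ⟦left of⟧} = {d2, d3, d4, d5, d6, d7, d8, d9, d11, d13, d14}
⟦nurse⟧ = {d3, d5, d8, d10, d11, d14, d15}
… ∩ ⟦who waited⟧ = {d3, d5, d8, d10, d11, d14, d15} ∩ {d2, d3, d4, d6, d7, d10, d14} = {d3, d10, d14}
… ∩ ⟦left of d13⟧ = {d3, d10, d14} ∩ {d2, d3, d4, d5, d6, d7, d8, d9, d11, d13, d14} = {d3, d14}
… ∩ ⟦spotted⟧ = {d3, d14} ∩ {d1, d2, d3, d4, d5, d6, d11, d12, d14, d15} = {d3, d14}
… ∩ ⟦lazy⟧ = {d3, d14} ∩ {d2, d3, d4, d5, d6, d7, d12} = {d3}
⟦spotted lazy nurse who waited left of d13⟧ = {d3}; d3 ∈ this set.

yes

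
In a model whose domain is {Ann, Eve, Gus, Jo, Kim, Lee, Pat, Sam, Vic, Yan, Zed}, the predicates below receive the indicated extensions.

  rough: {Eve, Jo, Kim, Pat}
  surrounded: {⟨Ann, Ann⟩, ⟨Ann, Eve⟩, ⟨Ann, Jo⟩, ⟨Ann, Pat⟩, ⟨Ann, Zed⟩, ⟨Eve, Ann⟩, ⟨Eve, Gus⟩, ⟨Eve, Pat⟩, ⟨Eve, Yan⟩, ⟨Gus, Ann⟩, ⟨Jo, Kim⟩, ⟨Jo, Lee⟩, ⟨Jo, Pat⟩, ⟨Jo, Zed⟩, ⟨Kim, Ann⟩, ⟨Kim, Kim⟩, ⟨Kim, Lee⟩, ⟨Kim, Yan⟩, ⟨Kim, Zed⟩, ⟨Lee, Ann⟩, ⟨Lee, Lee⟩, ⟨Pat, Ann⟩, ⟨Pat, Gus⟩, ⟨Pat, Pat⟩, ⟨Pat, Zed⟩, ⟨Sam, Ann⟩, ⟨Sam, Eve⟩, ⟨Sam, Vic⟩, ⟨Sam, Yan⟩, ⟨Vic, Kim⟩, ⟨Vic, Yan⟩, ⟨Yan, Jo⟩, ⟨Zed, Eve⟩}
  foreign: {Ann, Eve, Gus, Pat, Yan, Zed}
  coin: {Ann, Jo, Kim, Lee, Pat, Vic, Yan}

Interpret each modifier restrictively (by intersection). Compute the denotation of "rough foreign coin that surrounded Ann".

{Pat}

⟦that surrounded Ann⟧ = {x : ⟨x, Ann⟩ ∈ ⟦surrounded⟧} = {Ann, Eve, Gus, Kim, Lee, Pat, Sam}
⟦coin⟧ = {Ann, Jo, Kim, Lee, Pat, Vic, Yan}
… ∩ ⟦that surrounded Ann⟧ = {Ann, Jo, Kim, Lee, Pat, Vic, Yan} ∩ {Ann, Eve, Gus, Kim, Lee, Pat, Sam} = {Ann, Kim, Lee, Pat}
… ∩ ⟦rough⟧ = {Ann, Kim, Lee, Pat} ∩ {Eve, Jo, Kim, Pat} = {Kim, Pat}
… ∩ ⟦foreign⟧ = {Kim, Pat} ∩ {Ann, Eve, Gus, Pat, Yan, Zed} = {Pat}
So ⟦rough foreign coin that surrounded Ann⟧ = {Pat}.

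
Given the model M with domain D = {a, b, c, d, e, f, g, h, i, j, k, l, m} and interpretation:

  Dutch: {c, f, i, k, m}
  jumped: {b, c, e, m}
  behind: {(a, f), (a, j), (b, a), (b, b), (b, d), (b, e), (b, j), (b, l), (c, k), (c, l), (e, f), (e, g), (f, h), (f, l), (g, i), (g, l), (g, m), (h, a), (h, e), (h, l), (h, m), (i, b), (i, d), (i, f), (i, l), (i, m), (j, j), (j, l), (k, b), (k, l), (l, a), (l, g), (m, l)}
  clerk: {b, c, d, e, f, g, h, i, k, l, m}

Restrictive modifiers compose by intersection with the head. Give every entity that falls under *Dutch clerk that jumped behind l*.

⟦that jumped⟧ = ⟦jumped⟧ = {b, c, e, m}
⟦behind l⟧ = {x : ⟨x, l⟩ ∈ ⟦behind⟧} = {b, c, f, g, h, i, j, k, m}
⟦clerk⟧ = {b, c, d, e, f, g, h, i, k, l, m}
… ∩ ⟦that jumped⟧ = {b, c, d, e, f, g, h, i, k, l, m} ∩ {b, c, e, m} = {b, c, e, m}
… ∩ ⟦behind l⟧ = {b, c, e, m} ∩ {b, c, f, g, h, i, j, k, m} = {b, c, m}
… ∩ ⟦Dutch⟧ = {b, c, m} ∩ {c, f, i, k, m} = {c, m}
So ⟦Dutch clerk that jumped behind l⟧ = {c, m}.

{c, m}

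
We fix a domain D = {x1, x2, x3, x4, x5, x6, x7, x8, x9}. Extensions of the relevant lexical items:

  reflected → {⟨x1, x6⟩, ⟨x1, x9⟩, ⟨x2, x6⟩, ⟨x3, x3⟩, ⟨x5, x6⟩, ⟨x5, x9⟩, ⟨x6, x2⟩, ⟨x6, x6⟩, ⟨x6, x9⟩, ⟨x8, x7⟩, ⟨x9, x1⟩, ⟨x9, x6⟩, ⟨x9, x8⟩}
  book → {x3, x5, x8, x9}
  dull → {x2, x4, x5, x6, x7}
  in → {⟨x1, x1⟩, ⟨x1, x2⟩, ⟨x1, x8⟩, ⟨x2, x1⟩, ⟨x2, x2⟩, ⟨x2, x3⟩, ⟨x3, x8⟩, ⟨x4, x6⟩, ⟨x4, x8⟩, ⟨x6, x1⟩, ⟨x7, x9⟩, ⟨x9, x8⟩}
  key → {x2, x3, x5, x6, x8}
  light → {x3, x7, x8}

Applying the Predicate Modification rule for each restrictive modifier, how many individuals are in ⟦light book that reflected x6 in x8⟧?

0

⟦that reflected x6⟧ = {x : ⟨x, x6⟩ ∈ ⟦reflected⟧} = {x1, x2, x5, x6, x9}
⟦in x8⟧ = {x : ⟨x, x8⟩ ∈ ⟦in⟧} = {x1, x3, x4, x9}
⟦book⟧ = {x3, x5, x8, x9}
… ∩ ⟦that reflected x6⟧ = {x3, x5, x8, x9} ∩ {x1, x2, x5, x6, x9} = {x5, x9}
… ∩ ⟦in x8⟧ = {x5, x9} ∩ {x1, x3, x4, x9} = {x9}
… ∩ ⟦light⟧ = {x9} ∩ {x3, x7, x8} = ∅
⟦light book that reflected x6 in x8⟧ = ∅, so the cardinality is 0.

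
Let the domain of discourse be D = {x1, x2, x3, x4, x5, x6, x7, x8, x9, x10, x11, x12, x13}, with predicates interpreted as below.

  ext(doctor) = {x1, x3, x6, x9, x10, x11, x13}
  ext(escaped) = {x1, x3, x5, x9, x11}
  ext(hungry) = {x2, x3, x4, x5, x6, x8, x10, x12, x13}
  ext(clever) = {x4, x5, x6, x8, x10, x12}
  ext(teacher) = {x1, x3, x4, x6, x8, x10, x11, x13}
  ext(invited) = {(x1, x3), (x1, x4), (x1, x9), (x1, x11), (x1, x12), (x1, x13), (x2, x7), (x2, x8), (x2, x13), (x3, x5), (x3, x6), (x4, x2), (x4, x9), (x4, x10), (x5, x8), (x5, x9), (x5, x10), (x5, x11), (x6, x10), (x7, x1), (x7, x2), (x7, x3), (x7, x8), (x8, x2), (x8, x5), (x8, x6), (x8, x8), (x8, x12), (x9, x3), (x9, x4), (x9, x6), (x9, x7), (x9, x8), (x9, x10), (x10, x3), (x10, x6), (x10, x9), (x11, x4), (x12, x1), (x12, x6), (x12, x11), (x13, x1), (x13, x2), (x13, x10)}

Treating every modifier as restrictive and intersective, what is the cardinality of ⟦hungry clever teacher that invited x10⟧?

2

⟦that invited x10⟧ = {x : ⟨x, x10⟩ ∈ ⟦invited⟧} = {x4, x5, x6, x9, x13}
⟦teacher⟧ = {x1, x3, x4, x6, x8, x10, x11, x13}
… ∩ ⟦that invited x10⟧ = {x1, x3, x4, x6, x8, x10, x11, x13} ∩ {x4, x5, x6, x9, x13} = {x4, x6, x13}
… ∩ ⟦hungry⟧ = {x4, x6, x13} ∩ {x2, x3, x4, x5, x6, x8, x10, x12, x13} = {x4, x6, x13}
… ∩ ⟦clever⟧ = {x4, x6, x13} ∩ {x4, x5, x6, x8, x10, x12} = {x4, x6}
⟦hungry clever teacher that invited x10⟧ = {x4, x6}, so the cardinality is 2.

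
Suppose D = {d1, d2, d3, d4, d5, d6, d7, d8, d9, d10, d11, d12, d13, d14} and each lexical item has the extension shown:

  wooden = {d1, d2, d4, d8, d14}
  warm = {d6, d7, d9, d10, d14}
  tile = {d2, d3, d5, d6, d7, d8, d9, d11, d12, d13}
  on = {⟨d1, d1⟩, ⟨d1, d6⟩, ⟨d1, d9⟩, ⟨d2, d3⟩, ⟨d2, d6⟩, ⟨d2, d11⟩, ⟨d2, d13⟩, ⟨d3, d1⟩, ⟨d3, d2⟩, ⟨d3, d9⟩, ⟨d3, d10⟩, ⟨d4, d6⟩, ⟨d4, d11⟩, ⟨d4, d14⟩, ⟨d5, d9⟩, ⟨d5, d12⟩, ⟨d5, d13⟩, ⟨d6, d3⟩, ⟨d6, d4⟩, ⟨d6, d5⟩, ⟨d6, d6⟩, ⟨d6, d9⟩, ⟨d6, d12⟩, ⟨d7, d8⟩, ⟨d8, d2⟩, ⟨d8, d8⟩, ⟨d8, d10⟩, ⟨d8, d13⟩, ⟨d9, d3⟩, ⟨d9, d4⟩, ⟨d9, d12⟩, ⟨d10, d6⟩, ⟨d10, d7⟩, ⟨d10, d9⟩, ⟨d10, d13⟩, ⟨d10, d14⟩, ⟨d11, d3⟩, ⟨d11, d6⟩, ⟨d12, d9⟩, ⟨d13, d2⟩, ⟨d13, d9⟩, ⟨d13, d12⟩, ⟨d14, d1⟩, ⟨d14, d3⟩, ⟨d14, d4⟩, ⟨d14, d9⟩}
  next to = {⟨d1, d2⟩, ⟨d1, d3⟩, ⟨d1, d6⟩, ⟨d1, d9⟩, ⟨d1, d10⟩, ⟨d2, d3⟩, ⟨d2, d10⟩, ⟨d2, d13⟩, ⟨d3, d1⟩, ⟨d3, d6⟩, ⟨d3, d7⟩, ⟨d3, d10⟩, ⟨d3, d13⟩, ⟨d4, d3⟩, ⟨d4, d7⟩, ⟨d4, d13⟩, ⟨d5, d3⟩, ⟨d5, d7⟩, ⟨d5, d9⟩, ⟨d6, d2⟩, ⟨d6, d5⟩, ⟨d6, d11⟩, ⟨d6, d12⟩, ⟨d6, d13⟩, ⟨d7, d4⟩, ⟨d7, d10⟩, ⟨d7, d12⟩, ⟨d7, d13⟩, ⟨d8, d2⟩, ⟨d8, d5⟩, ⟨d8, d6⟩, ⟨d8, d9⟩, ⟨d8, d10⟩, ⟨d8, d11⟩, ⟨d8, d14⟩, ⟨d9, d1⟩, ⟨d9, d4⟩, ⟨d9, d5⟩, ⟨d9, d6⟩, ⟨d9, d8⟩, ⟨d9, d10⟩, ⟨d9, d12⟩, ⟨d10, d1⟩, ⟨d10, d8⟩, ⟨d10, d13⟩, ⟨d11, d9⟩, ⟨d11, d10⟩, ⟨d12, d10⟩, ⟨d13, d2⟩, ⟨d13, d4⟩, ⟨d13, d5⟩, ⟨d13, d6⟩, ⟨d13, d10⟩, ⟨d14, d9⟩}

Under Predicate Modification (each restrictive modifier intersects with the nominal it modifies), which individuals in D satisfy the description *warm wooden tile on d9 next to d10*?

{ }

⟦on d9⟧ = {x : ⟨x, d9⟩ ∈ ⟦on⟧} = {d1, d3, d5, d6, d10, d12, d13, d14}
⟦next to d10⟧ = {x : ⟨x, d10⟩ ∈ ⟦next to⟧} = {d1, d2, d3, d7, d8, d9, d11, d12, d13}
⟦tile⟧ = {d2, d3, d5, d6, d7, d8, d9, d11, d12, d13}
… ∩ ⟦on d9⟧ = {d2, d3, d5, d6, d7, d8, d9, d11, d12, d13} ∩ {d1, d3, d5, d6, d10, d12, d13, d14} = {d3, d5, d6, d12, d13}
… ∩ ⟦next to d10⟧ = {d3, d5, d6, d12, d13} ∩ {d1, d2, d3, d7, d8, d9, d11, d12, d13} = {d3, d12, d13}
… ∩ ⟦warm⟧ = {d3, d12, d13} ∩ {d6, d7, d9, d10, d14} = ∅
… ∩ ⟦wooden⟧ = ∅ ∩ {d1, d2, d4, d8, d14} = ∅
So ⟦warm wooden tile on d9 next to d10⟧ = { }.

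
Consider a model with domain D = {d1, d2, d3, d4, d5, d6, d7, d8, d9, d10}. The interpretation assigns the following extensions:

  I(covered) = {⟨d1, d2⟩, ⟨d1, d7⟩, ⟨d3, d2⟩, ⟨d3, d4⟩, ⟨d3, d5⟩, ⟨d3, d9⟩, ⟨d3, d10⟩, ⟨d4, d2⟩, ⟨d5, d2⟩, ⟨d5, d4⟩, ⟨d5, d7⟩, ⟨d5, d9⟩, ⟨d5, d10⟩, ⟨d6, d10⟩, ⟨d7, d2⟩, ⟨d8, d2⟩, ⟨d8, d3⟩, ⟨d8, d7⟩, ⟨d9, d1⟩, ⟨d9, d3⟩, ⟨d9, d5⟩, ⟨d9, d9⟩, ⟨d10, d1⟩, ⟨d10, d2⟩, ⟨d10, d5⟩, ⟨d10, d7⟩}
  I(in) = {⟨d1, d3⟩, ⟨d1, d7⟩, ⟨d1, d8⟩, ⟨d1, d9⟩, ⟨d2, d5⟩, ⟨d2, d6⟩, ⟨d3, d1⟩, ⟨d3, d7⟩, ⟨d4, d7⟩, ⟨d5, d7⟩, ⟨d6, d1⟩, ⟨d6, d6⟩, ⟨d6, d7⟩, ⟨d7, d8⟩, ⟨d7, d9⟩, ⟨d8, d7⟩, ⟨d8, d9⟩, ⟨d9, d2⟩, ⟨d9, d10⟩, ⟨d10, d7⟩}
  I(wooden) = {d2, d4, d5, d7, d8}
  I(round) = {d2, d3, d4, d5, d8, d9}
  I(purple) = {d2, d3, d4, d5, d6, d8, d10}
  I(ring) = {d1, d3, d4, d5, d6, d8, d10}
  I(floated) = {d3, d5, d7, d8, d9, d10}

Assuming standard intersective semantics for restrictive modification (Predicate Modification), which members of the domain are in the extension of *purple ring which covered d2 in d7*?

{d3, d4, d5, d8, d10}

⟦which covered d2⟧ = {x : ⟨x, d2⟩ ∈ ⟦covered⟧} = {d1, d3, d4, d5, d7, d8, d10}
⟦in d7⟧ = {x : ⟨x, d7⟩ ∈ ⟦in⟧} = {d1, d3, d4, d5, d6, d8, d10}
⟦ring⟧ = {d1, d3, d4, d5, d6, d8, d10}
… ∩ ⟦which covered d2⟧ = {d1, d3, d4, d5, d6, d8, d10} ∩ {d1, d3, d4, d5, d7, d8, d10} = {d1, d3, d4, d5, d8, d10}
… ∩ ⟦in d7⟧ = {d1, d3, d4, d5, d8, d10} ∩ {d1, d3, d4, d5, d6, d8, d10} = {d1, d3, d4, d5, d8, d10}
… ∩ ⟦purple⟧ = {d1, d3, d4, d5, d8, d10} ∩ {d2, d3, d4, d5, d6, d8, d10} = {d3, d4, d5, d8, d10}
So ⟦purple ring which covered d2 in d7⟧ = {d3, d4, d5, d8, d10}.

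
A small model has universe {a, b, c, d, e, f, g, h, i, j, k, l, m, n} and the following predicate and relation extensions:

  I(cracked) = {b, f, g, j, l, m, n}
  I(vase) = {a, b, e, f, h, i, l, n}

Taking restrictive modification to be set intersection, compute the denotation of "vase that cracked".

⟦that cracked⟧ = ⟦cracked⟧ = {b, f, g, j, l, m, n}
⟦vase⟧ = {a, b, e, f, h, i, l, n}
… ∩ ⟦that cracked⟧ = {a, b, e, f, h, i, l, n} ∩ {b, f, g, j, l, m, n} = {b, f, l, n}
So ⟦vase that cracked⟧ = {b, f, l, n}.

{b, f, l, n}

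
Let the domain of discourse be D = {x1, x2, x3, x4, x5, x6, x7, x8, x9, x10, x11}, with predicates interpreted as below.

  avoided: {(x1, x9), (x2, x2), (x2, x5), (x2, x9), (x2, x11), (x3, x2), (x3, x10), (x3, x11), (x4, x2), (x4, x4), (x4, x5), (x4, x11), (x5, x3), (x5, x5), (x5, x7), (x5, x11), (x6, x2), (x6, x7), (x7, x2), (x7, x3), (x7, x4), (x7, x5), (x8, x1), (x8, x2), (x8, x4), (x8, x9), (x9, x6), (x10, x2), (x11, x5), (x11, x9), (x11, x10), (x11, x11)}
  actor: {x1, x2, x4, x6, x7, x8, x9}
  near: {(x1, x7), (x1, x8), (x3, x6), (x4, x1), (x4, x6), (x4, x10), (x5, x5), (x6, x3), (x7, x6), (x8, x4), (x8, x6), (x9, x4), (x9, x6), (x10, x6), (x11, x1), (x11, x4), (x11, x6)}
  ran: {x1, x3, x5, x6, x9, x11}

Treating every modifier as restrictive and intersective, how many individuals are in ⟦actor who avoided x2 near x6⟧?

⟦who avoided x2⟧ = {x : ⟨x, x2⟩ ∈ ⟦avoided⟧} = {x2, x3, x4, x6, x7, x8, x10}
⟦near x6⟧ = {x : ⟨x, x6⟩ ∈ ⟦near⟧} = {x3, x4, x7, x8, x9, x10, x11}
⟦actor⟧ = {x1, x2, x4, x6, x7, x8, x9}
… ∩ ⟦who avoided x2⟧ = {x1, x2, x4, x6, x7, x8, x9} ∩ {x2, x3, x4, x6, x7, x8, x10} = {x2, x4, x6, x7, x8}
… ∩ ⟦near x6⟧ = {x2, x4, x6, x7, x8} ∩ {x3, x4, x7, x8, x9, x10, x11} = {x4, x7, x8}
⟦actor who avoided x2 near x6⟧ = {x4, x7, x8}, so the cardinality is 3.

3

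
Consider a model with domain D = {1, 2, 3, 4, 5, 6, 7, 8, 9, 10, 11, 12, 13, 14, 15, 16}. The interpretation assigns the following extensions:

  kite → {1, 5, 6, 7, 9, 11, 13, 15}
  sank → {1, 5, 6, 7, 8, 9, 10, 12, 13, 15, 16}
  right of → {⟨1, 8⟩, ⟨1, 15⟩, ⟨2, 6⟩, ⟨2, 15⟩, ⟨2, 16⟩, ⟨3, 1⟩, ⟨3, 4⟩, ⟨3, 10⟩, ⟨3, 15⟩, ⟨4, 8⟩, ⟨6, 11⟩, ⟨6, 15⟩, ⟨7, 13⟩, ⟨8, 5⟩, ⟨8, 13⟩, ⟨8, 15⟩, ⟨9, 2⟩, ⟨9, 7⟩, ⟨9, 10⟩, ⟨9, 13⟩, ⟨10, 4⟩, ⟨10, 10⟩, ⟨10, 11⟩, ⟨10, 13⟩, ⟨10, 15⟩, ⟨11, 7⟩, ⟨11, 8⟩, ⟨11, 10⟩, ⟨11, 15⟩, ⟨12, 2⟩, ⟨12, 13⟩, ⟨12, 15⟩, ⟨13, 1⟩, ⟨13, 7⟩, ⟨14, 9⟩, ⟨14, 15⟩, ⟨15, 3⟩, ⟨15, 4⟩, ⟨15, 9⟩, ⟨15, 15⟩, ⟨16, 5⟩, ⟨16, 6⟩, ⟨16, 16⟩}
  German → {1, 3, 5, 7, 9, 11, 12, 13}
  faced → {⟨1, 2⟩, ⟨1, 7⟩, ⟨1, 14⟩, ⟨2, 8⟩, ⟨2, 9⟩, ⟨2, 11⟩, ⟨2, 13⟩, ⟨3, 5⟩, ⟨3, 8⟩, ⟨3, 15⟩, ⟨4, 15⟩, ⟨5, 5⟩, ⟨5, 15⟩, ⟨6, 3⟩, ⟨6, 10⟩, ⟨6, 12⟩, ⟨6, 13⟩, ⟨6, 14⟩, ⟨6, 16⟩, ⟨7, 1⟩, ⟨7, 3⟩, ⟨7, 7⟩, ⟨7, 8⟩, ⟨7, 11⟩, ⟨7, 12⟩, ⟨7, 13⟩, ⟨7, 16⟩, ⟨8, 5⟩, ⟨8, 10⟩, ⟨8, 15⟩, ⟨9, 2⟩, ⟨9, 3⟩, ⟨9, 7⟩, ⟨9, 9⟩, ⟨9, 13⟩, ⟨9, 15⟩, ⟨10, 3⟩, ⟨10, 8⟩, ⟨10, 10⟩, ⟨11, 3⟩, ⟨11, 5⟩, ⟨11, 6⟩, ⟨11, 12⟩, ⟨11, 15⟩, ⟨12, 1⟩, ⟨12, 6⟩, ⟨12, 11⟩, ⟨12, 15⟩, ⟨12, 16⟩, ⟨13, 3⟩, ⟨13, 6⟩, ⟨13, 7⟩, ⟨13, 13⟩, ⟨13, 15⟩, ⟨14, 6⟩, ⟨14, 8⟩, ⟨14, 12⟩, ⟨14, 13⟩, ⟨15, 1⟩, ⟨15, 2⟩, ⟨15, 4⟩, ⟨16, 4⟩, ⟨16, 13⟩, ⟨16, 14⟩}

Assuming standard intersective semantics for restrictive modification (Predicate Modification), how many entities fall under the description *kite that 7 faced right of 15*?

2

⟦that 7 faced⟧ = {x : ⟨7, x⟩ ∈ ⟦faced⟧} = {1, 3, 7, 8, 11, 12, 13, 16}
⟦right of 15⟧ = {x : ⟨x, 15⟩ ∈ ⟦right of⟧} = {1, 2, 3, 6, 8, 10, 11, 12, 14, 15}
⟦kite⟧ = {1, 5, 6, 7, 9, 11, 13, 15}
… ∩ ⟦that 7 faced⟧ = {1, 5, 6, 7, 9, 11, 13, 15} ∩ {1, 3, 7, 8, 11, 12, 13, 16} = {1, 7, 11, 13}
… ∩ ⟦right of 15⟧ = {1, 7, 11, 13} ∩ {1, 2, 3, 6, 8, 10, 11, 12, 14, 15} = {1, 11}
⟦kite that 7 faced right of 15⟧ = {1, 11}, so the cardinality is 2.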